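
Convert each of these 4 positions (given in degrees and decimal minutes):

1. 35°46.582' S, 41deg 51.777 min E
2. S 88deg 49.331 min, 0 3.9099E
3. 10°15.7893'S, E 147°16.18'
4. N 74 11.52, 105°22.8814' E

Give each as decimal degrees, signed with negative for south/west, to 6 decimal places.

Point 1:
  φ: 35 + 46.582/60 = 35.7763667
  S ⇒ negate
  λ: 51.777′ = 0.862950°; total 41.8629500
  E → positive
Point 2:
  Lat: 49.331′ = 0.822183°; total 88.8221833
  S ⇒ negate
  Longitude: 0 + 3.9099/60 = 0.0651650
  E ⇒ keep positive
Point 3:
  φ: 15.7893′ = 0.263155°; total 10.2631550
  hemisphere S, so the sign is −
  Longitude: 16.18′ = 0.269667°; total 147.2696667
  E → positive
Point 4:
  Lat: 74 + 11.52/60 = 74.1920000
  N ⇒ keep positive
  λ: 22.8814′ = 0.381357°; total 105.3813567
  E → positive

1. -35.776367, 41.862950
2. -88.822183, 0.065165
3. -10.263155, 147.269667
4. 74.192000, 105.381357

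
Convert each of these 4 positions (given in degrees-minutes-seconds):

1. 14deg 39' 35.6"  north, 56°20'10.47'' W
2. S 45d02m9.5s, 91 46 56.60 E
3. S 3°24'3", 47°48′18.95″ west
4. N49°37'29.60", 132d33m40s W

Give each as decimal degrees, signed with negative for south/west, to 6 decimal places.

1. 14.659889, -56.336242
2. -45.035972, 91.782389
3. -3.400833, -47.805264
4. 49.624889, -132.561111

Point 1:
  Lat: 39′ + 35.6″ = 39.59333′; 14 + 39.59333/60 = 14.6598889
  N → positive
  λ: 20′ + 10.47″ = 20.17450′; 56 + 20.17450/60 = 56.3362417
  W ⇒ negate
Point 2:
  Lat: 45 + 2/60 + 9.5/3600 = 45.0359722
  S → negative
  Longitude: 91 + 46/60 + 56.6/3600 = 91.7823889
  E → positive
Point 3:
  Latitude: 3° + 24/60 + 3/3600 = 3 + 0.400000 + 0.000833 = 3.4008333
  S ⇒ negate
  Lon: 47 + 48/60 + 18.95/3600 = 47.8052639
  hemisphere W, so the sign is −
Point 4:
  φ: 49° + 37/60 + 29.6/3600 = 49 + 0.616667 + 0.008222 = 49.6248889
  N → positive
  λ: 132° + 33/60 + 40/3600 = 132 + 0.550000 + 0.011111 = 132.5611111
  W ⇒ negate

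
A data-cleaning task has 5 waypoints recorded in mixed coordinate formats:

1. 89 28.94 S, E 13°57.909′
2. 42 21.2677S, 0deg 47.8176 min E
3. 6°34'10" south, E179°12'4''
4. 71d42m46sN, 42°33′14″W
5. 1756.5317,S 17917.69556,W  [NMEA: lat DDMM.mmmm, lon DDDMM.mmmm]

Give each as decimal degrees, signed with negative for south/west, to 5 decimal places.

1. -89.48233, 13.96515
2. -42.35446, 0.79696
3. -6.56944, 179.20111
4. 71.71278, -42.55389
5. -17.94220, -179.29493

Point 1:
  φ: 89 + 28.94/60 = 89.482333
  S → negative
  Longitude: 13 + 57.909/60 = 13.965150
  E → positive
Point 2:
  φ: 21.2677′ = 0.354462°; total 42.354462
  hemisphere S, so the sign is −
  Longitude: 0 + 47.8176/60 = 0.796960
  E → positive
Point 3:
  φ: 34′ + 10″ = 34.16667′; 6 + 34.16667/60 = 6.569444
  hemisphere S, so the sign is −
  Lon: 179 + 12/60 + 4/3600 = 179.201111
  E → positive
Point 4:
  φ: 71° + 42/60 + 46/3600 = 71 + 0.700000 + 0.012778 = 71.712778
  N ⇒ keep positive
  Lon: 42° + 33/60 + 14/3600 = 42 + 0.550000 + 0.003889 = 42.553889
  W → negative
Point 5:
  Lat: split at 2 digits → 17° and 56.5317′; 17 + 56.5317/60 = 17.942195
  hemisphere S, so the sign is −
  λ: split at 3 digits → 179° and 17.69556′; 179 + 17.69556/60 = 179.294926
  W ⇒ negate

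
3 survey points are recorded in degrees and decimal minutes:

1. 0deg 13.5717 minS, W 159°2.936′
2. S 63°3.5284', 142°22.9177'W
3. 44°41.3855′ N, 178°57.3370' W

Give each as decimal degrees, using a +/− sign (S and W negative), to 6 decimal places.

Point 1:
  Latitude: 0 + 13.5717/60 = 0.2261950
  S ⇒ negate
  λ: 159 + 2.936/60 = 159.0489333
  hemisphere W, so the sign is −
Point 2:
  Lat: 63 + 3.5284/60 = 63.0588067
  hemisphere S, so the sign is −
  Lon: 142 + 22.9177/60 = 142.3819617
  W → negative
Point 3:
  φ: 41.3855′ = 0.689758°; total 44.6897583
  N → positive
  Lon: 57.337′ = 0.955617°; total 178.9556167
  hemisphere W, so the sign is −

1. -0.226195, -159.048933
2. -63.058807, -142.381962
3. 44.689758, -178.955617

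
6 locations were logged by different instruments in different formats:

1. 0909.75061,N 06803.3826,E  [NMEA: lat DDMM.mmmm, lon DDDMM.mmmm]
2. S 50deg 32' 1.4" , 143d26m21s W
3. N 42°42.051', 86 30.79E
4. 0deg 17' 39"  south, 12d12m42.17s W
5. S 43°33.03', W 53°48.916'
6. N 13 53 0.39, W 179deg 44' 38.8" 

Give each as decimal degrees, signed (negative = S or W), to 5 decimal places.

1. 9.16251, 68.05638
2. -50.53372, -143.43917
3. 42.70085, 86.51317
4. -0.29417, -12.21171
5. -43.55050, -53.81527
6. 13.88344, -179.74411

Point 1:
  Lat: degrees = first 2 digits = 9, minutes = 9.75061; 9 + 9.75061/60 = 9.162510
  N ⇒ keep positive
  λ: degrees = first 3 digits = 68, minutes = 3.3826; 68 + 3.3826/60 = 68.056377
  E → positive
Point 2:
  Latitude: 50° + 32/60 + 1.4/3600 = 50 + 0.533333 + 0.000389 = 50.533722
  hemisphere S, so the sign is −
  Longitude: 143° + 26/60 + 21/3600 = 143 + 0.433333 + 0.005833 = 143.439167
  W → negative
Point 3:
  Lat: 42.051′ = 0.700850°; total 42.700850
  N ⇒ keep positive
  λ: 30.79′ = 0.513167°; total 86.513167
  E ⇒ keep positive
Point 4:
  φ: 0° + 17/60 + 39/3600 = 0 + 0.283333 + 0.010833 = 0.294167
  S → negative
  Longitude: 12′ + 42.17″ = 12.70283′; 12 + 12.70283/60 = 12.211714
  W → negative
Point 5:
  Latitude: 43 + 33.03/60 = 43.550500
  S ⇒ negate
  Lon: 53 + 48.916/60 = 53.815267
  W → negative
Point 6:
  Lat: 53′ + 0.39″ = 53.00650′; 13 + 53.00650/60 = 13.883442
  N → positive
  λ: 44′ + 38.8″ = 44.64667′; 179 + 44.64667/60 = 179.744111
  W ⇒ negate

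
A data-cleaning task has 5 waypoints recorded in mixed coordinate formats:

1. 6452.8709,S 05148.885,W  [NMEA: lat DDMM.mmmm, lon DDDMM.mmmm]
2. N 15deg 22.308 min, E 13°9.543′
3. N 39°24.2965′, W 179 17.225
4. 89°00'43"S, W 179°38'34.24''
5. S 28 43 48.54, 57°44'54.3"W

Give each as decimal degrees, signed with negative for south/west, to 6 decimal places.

1. -64.881182, -51.814750
2. 15.371800, 13.159050
3. 39.404942, -179.287083
4. -89.011944, -179.642844
5. -28.730150, -57.748417

Point 1:
  Latitude: degrees = first 2 digits = 64, minutes = 52.8709; 64 + 52.8709/60 = 64.8811817
  S ⇒ negate
  λ: degrees = first 3 digits = 51, minutes = 48.885; 51 + 48.885/60 = 51.8147500
  W → negative
Point 2:
  Lat: 22.308′ = 0.371800°; total 15.3718000
  N ⇒ keep positive
  λ: 13 + 9.543/60 = 13.1590500
  E → positive
Point 3:
  φ: 24.2965′ = 0.404942°; total 39.4049417
  N → positive
  Longitude: 179 + 17.225/60 = 179.2870833
  hemisphere W, so the sign is −
Point 4:
  φ: 89° + 0/60 + 43/3600 = 89 + 0.000000 + 0.011944 = 89.0119444
  hemisphere S, so the sign is −
  Longitude: 179° + 38/60 + 34.24/3600 = 179 + 0.633333 + 0.009511 = 179.6428444
  hemisphere W, so the sign is −
Point 5:
  Lat: 28° + 43/60 + 48.54/3600 = 28 + 0.716667 + 0.013483 = 28.7301500
  S ⇒ negate
  λ: 44′ + 54.3″ = 44.90500′; 57 + 44.90500/60 = 57.7484167
  hemisphere W, so the sign is −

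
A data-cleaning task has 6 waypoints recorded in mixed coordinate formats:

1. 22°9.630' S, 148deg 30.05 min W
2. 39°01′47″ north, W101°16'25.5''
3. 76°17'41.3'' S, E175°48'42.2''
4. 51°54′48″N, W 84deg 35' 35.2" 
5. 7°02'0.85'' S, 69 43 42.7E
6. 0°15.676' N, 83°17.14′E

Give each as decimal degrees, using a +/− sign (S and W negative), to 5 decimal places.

1. -22.16050, -148.50083
2. 39.02972, -101.27375
3. -76.29481, 175.81172
4. 51.91333, -84.59311
5. -7.03357, 69.72853
6. 0.26127, 83.28567

Point 1:
  Lat: 22 + 9.63/60 = 22.160500
  S → negative
  Longitude: 30.05′ = 0.500833°; total 148.500833
  W ⇒ negate
Point 2:
  Latitude: 39° + 1/60 + 47/3600 = 39 + 0.016667 + 0.013056 = 39.029722
  N → positive
  λ: 101 + 16/60 + 25.5/3600 = 101.273750
  W → negative
Point 3:
  Latitude: 76 + 17/60 + 41.3/3600 = 76.294806
  hemisphere S, so the sign is −
  Longitude: 175° + 48/60 + 42.2/3600 = 175 + 0.800000 + 0.011722 = 175.811722
  E → positive
Point 4:
  φ: 54′ + 48″ = 54.80000′; 51 + 54.80000/60 = 51.913333
  N ⇒ keep positive
  λ: 84 + 35/60 + 35.2/3600 = 84.593111
  W ⇒ negate
Point 5:
  Latitude: 7 + 2/60 + 0.85/3600 = 7.033569
  hemisphere S, so the sign is −
  Lon: 69 + 43/60 + 42.7/3600 = 69.728528
  E → positive
Point 6:
  Latitude: 0 + 15.676/60 = 0.261267
  N ⇒ keep positive
  λ: 83 + 17.14/60 = 83.285667
  E ⇒ keep positive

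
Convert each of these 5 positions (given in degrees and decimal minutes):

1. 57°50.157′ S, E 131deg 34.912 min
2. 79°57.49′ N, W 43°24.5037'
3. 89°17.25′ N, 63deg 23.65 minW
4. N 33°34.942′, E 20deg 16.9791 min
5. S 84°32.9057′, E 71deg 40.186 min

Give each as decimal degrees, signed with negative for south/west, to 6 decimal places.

1. -57.835950, 131.581867
2. 79.958167, -43.408395
3. 89.287500, -63.394167
4. 33.582367, 20.282985
5. -84.548428, 71.669767

Point 1:
  φ: 50.157′ = 0.835950°; total 57.8359500
  hemisphere S, so the sign is −
  Lon: 131 + 34.912/60 = 131.5818667
  E ⇒ keep positive
Point 2:
  Latitude: 57.49′ = 0.958167°; total 79.9581667
  N → positive
  Longitude: 43 + 24.5037/60 = 43.4083950
  W ⇒ negate
Point 3:
  Lat: 17.25′ = 0.287500°; total 89.2875000
  N → positive
  λ: 23.65′ = 0.394167°; total 63.3941667
  W → negative
Point 4:
  Lat: 34.942′ = 0.582367°; total 33.5823667
  N → positive
  Lon: 16.9791′ = 0.282985°; total 20.2829850
  E → positive
Point 5:
  φ: 32.9057′ = 0.548428°; total 84.5484283
  hemisphere S, so the sign is −
  Longitude: 40.186′ = 0.669767°; total 71.6697667
  E → positive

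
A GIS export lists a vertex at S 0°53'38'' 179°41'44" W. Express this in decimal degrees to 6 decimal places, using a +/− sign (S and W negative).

Lat: 0 + 53/60 + 38/3600 = 0.8938889
hemisphere S, so the sign is −
Lon: 179° + 41/60 + 44/3600 = 179 + 0.683333 + 0.012222 = 179.6955556
hemisphere W, so the sign is −

-0.893889, -179.695556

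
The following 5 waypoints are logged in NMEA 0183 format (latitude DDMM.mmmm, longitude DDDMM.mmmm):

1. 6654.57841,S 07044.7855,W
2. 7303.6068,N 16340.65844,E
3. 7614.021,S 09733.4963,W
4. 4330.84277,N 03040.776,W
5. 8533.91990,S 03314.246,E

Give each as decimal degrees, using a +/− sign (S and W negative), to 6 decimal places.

Point 1:
  Lat: split at 2 digits → 66° and 54.57841′; 66 + 54.57841/60 = 66.9096402
  S → negative
  λ: degrees = first 3 digits = 70, minutes = 44.7855; 70 + 44.7855/60 = 70.7464250
  hemisphere W, so the sign is −
Point 2:
  φ: split at 2 digits → 73° and 3.6068′; 73 + 3.6068/60 = 73.0601133
  N → positive
  Lon: degrees = first 3 digits = 163, minutes = 40.65844; 163 + 40.65844/60 = 163.6776407
  E ⇒ keep positive
Point 3:
  Latitude: split at 2 digits → 76° and 14.021′; 76 + 14.021/60 = 76.2336833
  hemisphere S, so the sign is −
  λ: degrees = first 3 digits = 97, minutes = 33.4963; 97 + 33.4963/60 = 97.5582717
  hemisphere W, so the sign is −
Point 4:
  Latitude: split at 2 digits → 43° and 30.84277′; 43 + 30.84277/60 = 43.5140462
  N → positive
  Longitude: split at 3 digits → 030° and 40.776′; 30 + 40.776/60 = 30.6796000
  W ⇒ negate
Point 5:
  Lat: degrees = first 2 digits = 85, minutes = 33.9199; 85 + 33.9199/60 = 85.5653317
  S ⇒ negate
  Lon: split at 3 digits → 033° and 14.246′; 33 + 14.246/60 = 33.2374333
  E → positive

1. -66.909640, -70.746425
2. 73.060113, 163.677641
3. -76.233683, -97.558272
4. 43.514046, -30.679600
5. -85.565332, 33.237433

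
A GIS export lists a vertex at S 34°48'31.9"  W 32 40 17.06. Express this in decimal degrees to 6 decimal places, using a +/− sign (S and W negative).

Latitude: 34° + 48/60 + 31.9/3600 = 34 + 0.800000 + 0.008861 = 34.8088611
hemisphere S, so the sign is −
Lon: 32 + 40/60 + 17.06/3600 = 32.6714056
W → negative

-34.808861, -32.671406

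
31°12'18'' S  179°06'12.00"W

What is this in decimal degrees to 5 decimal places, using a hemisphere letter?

φ: 31° + 12/60 + 18/3600 = 31 + 0.200000 + 0.005000 = 31.205000
λ: 179° + 6/60 + 12/3600 = 179 + 0.100000 + 0.003333 = 179.103333

31.20500° S, 179.10333° W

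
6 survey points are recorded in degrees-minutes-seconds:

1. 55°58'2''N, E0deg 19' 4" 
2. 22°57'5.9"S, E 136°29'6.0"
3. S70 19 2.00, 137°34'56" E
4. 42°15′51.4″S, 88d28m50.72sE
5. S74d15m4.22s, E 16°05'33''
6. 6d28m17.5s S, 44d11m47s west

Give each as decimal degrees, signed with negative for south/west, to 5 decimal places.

1. 55.96722, 0.31778
2. -22.95164, 136.48500
3. -70.31722, 137.58222
4. -42.26428, 88.48076
5. -74.25117, 16.09250
6. -6.47153, -44.19639

Point 1:
  φ: 55° + 58/60 + 2/3600 = 55 + 0.966667 + 0.000556 = 55.967222
  N ⇒ keep positive
  λ: 0° + 19/60 + 4/3600 = 0 + 0.316667 + 0.001111 = 0.317778
  E → positive
Point 2:
  Latitude: 22 + 57/60 + 5.9/3600 = 22.951639
  hemisphere S, so the sign is −
  Longitude: 136 + 29/60 + 6/3600 = 136.485000
  E ⇒ keep positive
Point 3:
  Lat: 70° + 19/60 + 2/3600 = 70 + 0.316667 + 0.000556 = 70.317222
  S ⇒ negate
  Lon: 137° + 34/60 + 56/3600 = 137 + 0.566667 + 0.015556 = 137.582222
  E → positive
Point 4:
  φ: 42 + 15/60 + 51.4/3600 = 42.264278
  S → negative
  Longitude: 88° + 28/60 + 50.72/3600 = 88 + 0.466667 + 0.014089 = 88.480756
  E → positive
Point 5:
  Latitude: 15′ + 4.22″ = 15.07033′; 74 + 15.07033/60 = 74.251172
  S → negative
  Lon: 16° + 5/60 + 33/3600 = 16 + 0.083333 + 0.009167 = 16.092500
  E → positive
Point 6:
  φ: 6° + 28/60 + 17.5/3600 = 6 + 0.466667 + 0.004861 = 6.471528
  hemisphere S, so the sign is −
  λ: 11′ + 47″ = 11.78333′; 44 + 11.78333/60 = 44.196389
  W → negative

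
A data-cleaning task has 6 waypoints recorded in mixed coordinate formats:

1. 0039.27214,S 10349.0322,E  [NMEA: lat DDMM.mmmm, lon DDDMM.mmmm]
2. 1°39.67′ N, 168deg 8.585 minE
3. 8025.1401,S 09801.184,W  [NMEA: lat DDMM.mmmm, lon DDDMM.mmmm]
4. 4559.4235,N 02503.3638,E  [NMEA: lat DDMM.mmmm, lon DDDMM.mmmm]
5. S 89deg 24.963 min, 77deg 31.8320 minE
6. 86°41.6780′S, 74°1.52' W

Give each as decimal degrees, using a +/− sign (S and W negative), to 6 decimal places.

1. -0.654536, 103.817203
2. 1.661167, 168.143083
3. -80.419002, -98.019733
4. 45.990392, 25.056063
5. -89.416050, 77.530533
6. -86.694633, -74.025333

Point 1:
  Latitude: degrees = first 2 digits = 0, minutes = 39.27214; 0 + 39.27214/60 = 0.6545357
  S ⇒ negate
  λ: degrees = first 3 digits = 103, minutes = 49.0322; 103 + 49.0322/60 = 103.8172033
  E → positive
Point 2:
  Latitude: 39.67′ = 0.661167°; total 1.6611667
  N → positive
  Longitude: 168 + 8.585/60 = 168.1430833
  E ⇒ keep positive
Point 3:
  Lat: split at 2 digits → 80° and 25.1401′; 80 + 25.1401/60 = 80.4190017
  hemisphere S, so the sign is −
  Lon: degrees = first 3 digits = 98, minutes = 1.184; 98 + 1.184/60 = 98.0197333
  W ⇒ negate
Point 4:
  Latitude: degrees = first 2 digits = 45, minutes = 59.4235; 45 + 59.4235/60 = 45.9903917
  N → positive
  Longitude: split at 3 digits → 025° and 3.3638′; 25 + 3.3638/60 = 25.0560633
  E → positive
Point 5:
  φ: 24.963′ = 0.416050°; total 89.4160500
  S → negative
  Lon: 77 + 31.832/60 = 77.5305333
  E ⇒ keep positive
Point 6:
  Latitude: 86 + 41.678/60 = 86.6946333
  S → negative
  Lon: 1.52′ = 0.025333°; total 74.0253333
  hemisphere W, so the sign is −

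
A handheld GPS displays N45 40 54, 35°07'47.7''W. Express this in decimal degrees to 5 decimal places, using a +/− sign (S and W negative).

45.68167, -35.12992

φ: 45 + 40/60 + 54/3600 = 45.681667
N → positive
Lon: 35 + 7/60 + 47.7/3600 = 35.129917
hemisphere W, so the sign is −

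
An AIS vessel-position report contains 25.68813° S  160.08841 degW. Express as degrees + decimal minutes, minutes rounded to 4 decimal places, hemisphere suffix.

Lat: fractional part 0.688130 → 41.287800 minutes
λ: minutes = (160.088410 − 160) × 60 = 5.304600

25° 41.2878′ S, 160° 5.3046′ W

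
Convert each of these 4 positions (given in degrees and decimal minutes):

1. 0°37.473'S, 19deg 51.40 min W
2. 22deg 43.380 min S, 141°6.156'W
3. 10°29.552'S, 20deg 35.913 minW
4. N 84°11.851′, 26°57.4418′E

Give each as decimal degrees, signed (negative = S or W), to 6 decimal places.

1. -0.624550, -19.856667
2. -22.723000, -141.102600
3. -10.492533, -20.598550
4. 84.197517, 26.957363

Point 1:
  φ: 37.473′ = 0.624550°; total 0.6245500
  hemisphere S, so the sign is −
  Longitude: 51.4′ = 0.856667°; total 19.8566667
  W ⇒ negate
Point 2:
  Lat: 22 + 43.38/60 = 22.7230000
  S → negative
  Longitude: 6.156′ = 0.102600°; total 141.1026000
  hemisphere W, so the sign is −
Point 3:
  Latitude: 10 + 29.552/60 = 10.4925333
  hemisphere S, so the sign is −
  Lon: 35.913′ = 0.598550°; total 20.5985500
  W → negative
Point 4:
  Latitude: 11.851′ = 0.197517°; total 84.1975167
  N → positive
  λ: 26 + 57.4418/60 = 26.9573633
  E ⇒ keep positive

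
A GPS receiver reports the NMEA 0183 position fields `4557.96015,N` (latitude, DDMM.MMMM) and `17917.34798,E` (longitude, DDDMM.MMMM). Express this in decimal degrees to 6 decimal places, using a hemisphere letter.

45.966003° N, 179.289133° E

Latitude: split at 2 digits → 45° and 57.96015′; 45 + 57.96015/60 = 45.9660025
λ: split at 3 digits → 179° and 17.34798′; 179 + 17.34798/60 = 179.2891330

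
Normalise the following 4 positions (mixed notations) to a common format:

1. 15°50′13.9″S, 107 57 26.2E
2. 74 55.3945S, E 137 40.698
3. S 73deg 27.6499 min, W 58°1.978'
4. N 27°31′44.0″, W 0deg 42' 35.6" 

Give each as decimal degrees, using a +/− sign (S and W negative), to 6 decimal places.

1. -15.837194, 107.957278
2. -74.923242, 137.678300
3. -73.460832, -58.032967
4. 27.528889, -0.709889

Point 1:
  φ: 15 + 50/60 + 13.9/3600 = 15.8371944
  S → negative
  λ: 57′ + 26.2″ = 57.43667′; 107 + 57.43667/60 = 107.9572778
  E → positive
Point 2:
  Lat: 55.3945′ = 0.923242°; total 74.9232417
  S → negative
  Longitude: 40.698′ = 0.678300°; total 137.6783000
  E → positive
Point 3:
  Latitude: 73 + 27.6499/60 = 73.4608317
  S ⇒ negate
  Lon: 58 + 1.978/60 = 58.0329667
  hemisphere W, so the sign is −
Point 4:
  φ: 27 + 31/60 + 44/3600 = 27.5288889
  N ⇒ keep positive
  Lon: 0° + 42/60 + 35.6/3600 = 0 + 0.700000 + 0.009889 = 0.7098889
  W ⇒ negate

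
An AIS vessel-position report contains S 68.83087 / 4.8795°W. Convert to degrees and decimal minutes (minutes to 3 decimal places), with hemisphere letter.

68° 49.852′ S, 4° 52.770′ W

φ: 68° + 0.830870 × 60 = 68° 49.85220′
Lon: 4° + 0.879500 × 60 = 4° 52.77000′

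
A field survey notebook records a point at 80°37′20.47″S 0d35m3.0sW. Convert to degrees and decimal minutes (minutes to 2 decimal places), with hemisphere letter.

80° 37.34′ S, 0° 35.05′ W

φ: 37 + 20.47/60 = 37.3412′
Lon: seconds/60 = 0.05000; minutes = 35 + 0.05000 = 35.0500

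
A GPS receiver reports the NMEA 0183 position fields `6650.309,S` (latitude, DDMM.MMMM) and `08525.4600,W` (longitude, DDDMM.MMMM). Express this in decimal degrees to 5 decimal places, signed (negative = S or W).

-66.83848, -85.42433

Lat: degrees = first 2 digits = 66, minutes = 50.309; 66 + 50.309/60 = 66.838483
S ⇒ negate
Longitude: split at 3 digits → 085° and 25.46′; 85 + 25.46/60 = 85.424333
hemisphere W, so the sign is −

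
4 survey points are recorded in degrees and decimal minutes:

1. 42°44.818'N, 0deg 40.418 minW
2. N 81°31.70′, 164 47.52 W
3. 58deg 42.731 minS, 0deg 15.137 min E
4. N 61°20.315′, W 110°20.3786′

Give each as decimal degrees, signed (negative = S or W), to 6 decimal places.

Point 1:
  φ: 42 + 44.818/60 = 42.7469667
  N ⇒ keep positive
  Lon: 40.418′ = 0.673633°; total 0.6736333
  hemisphere W, so the sign is −
Point 2:
  Lat: 81 + 31.7/60 = 81.5283333
  N ⇒ keep positive
  Lon: 164 + 47.52/60 = 164.7920000
  W → negative
Point 3:
  Latitude: 58 + 42.731/60 = 58.7121833
  S → negative
  Longitude: 15.137′ = 0.252283°; total 0.2522833
  E → positive
Point 4:
  φ: 20.315′ = 0.338583°; total 61.3385833
  N ⇒ keep positive
  λ: 110 + 20.3786/60 = 110.3396433
  W → negative

1. 42.746967, -0.673633
2. 81.528333, -164.792000
3. -58.712183, 0.252283
4. 61.338583, -110.339643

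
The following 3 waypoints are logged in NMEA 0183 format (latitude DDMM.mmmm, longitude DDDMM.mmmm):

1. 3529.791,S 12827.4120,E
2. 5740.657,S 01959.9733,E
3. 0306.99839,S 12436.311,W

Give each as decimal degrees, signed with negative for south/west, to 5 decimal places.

Point 1:
  Lat: degrees = first 2 digits = 35, minutes = 29.791; 35 + 29.791/60 = 35.496517
  S ⇒ negate
  Longitude: degrees = first 3 digits = 128, minutes = 27.412; 128 + 27.412/60 = 128.456867
  E ⇒ keep positive
Point 2:
  Lat: split at 2 digits → 57° and 40.657′; 57 + 40.657/60 = 57.677617
  S → negative
  λ: split at 3 digits → 019° and 59.9733′; 19 + 59.9733/60 = 19.999555
  E → positive
Point 3:
  Latitude: degrees = first 2 digits = 3, minutes = 6.99839; 3 + 6.99839/60 = 3.116640
  S ⇒ negate
  Longitude: degrees = first 3 digits = 124, minutes = 36.311; 124 + 36.311/60 = 124.605183
  W → negative

1. -35.49652, 128.45687
2. -57.67762, 19.99956
3. -3.11664, -124.60518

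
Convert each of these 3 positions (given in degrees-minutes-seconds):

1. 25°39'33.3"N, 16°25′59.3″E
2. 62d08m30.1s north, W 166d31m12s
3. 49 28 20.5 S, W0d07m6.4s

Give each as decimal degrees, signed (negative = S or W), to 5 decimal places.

1. 25.65925, 16.43314
2. 62.14169, -166.52000
3. -49.47236, -0.11844

Point 1:
  Latitude: 39′ + 33.3″ = 39.55500′; 25 + 39.55500/60 = 25.659250
  N → positive
  Lon: 16 + 25/60 + 59.3/3600 = 16.433139
  E → positive
Point 2:
  φ: 62° + 8/60 + 30.1/3600 = 62 + 0.133333 + 0.008361 = 62.141694
  N → positive
  λ: 31′ + 12″ = 31.20000′; 166 + 31.20000/60 = 166.520000
  W → negative
Point 3:
  φ: 49° + 28/60 + 20.5/3600 = 49 + 0.466667 + 0.005694 = 49.472361
  hemisphere S, so the sign is −
  Longitude: 0 + 7/60 + 6.4/3600 = 0.118444
  W → negative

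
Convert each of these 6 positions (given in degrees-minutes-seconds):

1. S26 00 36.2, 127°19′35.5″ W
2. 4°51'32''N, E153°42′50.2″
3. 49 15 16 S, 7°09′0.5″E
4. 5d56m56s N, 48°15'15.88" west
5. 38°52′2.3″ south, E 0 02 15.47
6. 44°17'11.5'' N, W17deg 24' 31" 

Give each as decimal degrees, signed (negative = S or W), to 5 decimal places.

Point 1:
  Latitude: 0′ + 36.2″ = 0.60333′; 26 + 0.60333/60 = 26.010056
  S ⇒ negate
  Lon: 127° + 19/60 + 35.5/3600 = 127 + 0.316667 + 0.009861 = 127.326528
  W ⇒ negate
Point 2:
  Lat: 4° + 51/60 + 32/3600 = 4 + 0.850000 + 0.008889 = 4.858889
  N → positive
  Lon: 153 + 42/60 + 50.2/3600 = 153.713944
  E ⇒ keep positive
Point 3:
  Lat: 15′ + 16″ = 15.26667′; 49 + 15.26667/60 = 49.254444
  S ⇒ negate
  λ: 7 + 9/60 + 0.5/3600 = 7.150139
  E ⇒ keep positive
Point 4:
  Latitude: 5 + 56/60 + 56/3600 = 5.948889
  N ⇒ keep positive
  λ: 48° + 15/60 + 15.88/3600 = 48 + 0.250000 + 0.004411 = 48.254411
  W → negative
Point 5:
  Lat: 38 + 52/60 + 2.3/3600 = 38.867306
  hemisphere S, so the sign is −
  Longitude: 0° + 2/60 + 15.47/3600 = 0 + 0.033333 + 0.004297 = 0.037631
  E ⇒ keep positive
Point 6:
  φ: 44 + 17/60 + 11.5/3600 = 44.286528
  N → positive
  Longitude: 24′ + 31″ = 24.51667′; 17 + 24.51667/60 = 17.408611
  W → negative

1. -26.01006, -127.32653
2. 4.85889, 153.71394
3. -49.25444, 7.15014
4. 5.94889, -48.25441
5. -38.86731, 0.03763
6. 44.28653, -17.40861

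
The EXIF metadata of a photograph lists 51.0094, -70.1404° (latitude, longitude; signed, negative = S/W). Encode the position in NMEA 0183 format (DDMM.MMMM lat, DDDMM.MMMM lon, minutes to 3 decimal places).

Latitude: minutes = (51.009400 − 51) × 60 = 0.56400
Longitude is negative → W; |value| = 70.140400
Longitude: minutes = (70.140400 − 70) × 60 = 8.42400

5100.564,N / 07008.424,W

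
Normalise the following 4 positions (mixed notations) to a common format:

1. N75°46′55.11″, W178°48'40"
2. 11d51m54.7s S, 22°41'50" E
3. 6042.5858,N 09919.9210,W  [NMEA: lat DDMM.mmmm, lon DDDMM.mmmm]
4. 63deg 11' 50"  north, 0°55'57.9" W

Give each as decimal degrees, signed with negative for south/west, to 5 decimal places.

Point 1:
  Latitude: 75 + 46/60 + 55.11/3600 = 75.781975
  N → positive
  Longitude: 178° + 48/60 + 40/3600 = 178 + 0.800000 + 0.011111 = 178.811111
  W → negative
Point 2:
  φ: 11 + 51/60 + 54.7/3600 = 11.865194
  hemisphere S, so the sign is −
  Longitude: 22 + 41/60 + 50/3600 = 22.697222
  E ⇒ keep positive
Point 3:
  Latitude: split at 2 digits → 60° and 42.5858′; 60 + 42.5858/60 = 60.709763
  N ⇒ keep positive
  Lon: split at 3 digits → 099° and 19.921′; 99 + 19.921/60 = 99.332017
  W ⇒ negate
Point 4:
  φ: 11′ + 50″ = 11.83333′; 63 + 11.83333/60 = 63.197222
  N ⇒ keep positive
  Lon: 55′ + 57.9″ = 55.96500′; 0 + 55.96500/60 = 0.932750
  hemisphere W, so the sign is −

1. 75.78198, -178.81111
2. -11.86519, 22.69722
3. 60.70976, -99.33202
4. 63.19722, -0.93275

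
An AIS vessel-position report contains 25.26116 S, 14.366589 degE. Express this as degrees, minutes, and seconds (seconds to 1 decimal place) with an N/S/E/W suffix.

25°15′40.2″ S, 14°21′59.7″ E

Latitude: 0.261160 × 60 = 15.66960′ → 15′, remainder × 60 = 40.176″
Lon: 0.366589 × 60 = 21.99534′ → 21′, remainder × 60 = 59.720″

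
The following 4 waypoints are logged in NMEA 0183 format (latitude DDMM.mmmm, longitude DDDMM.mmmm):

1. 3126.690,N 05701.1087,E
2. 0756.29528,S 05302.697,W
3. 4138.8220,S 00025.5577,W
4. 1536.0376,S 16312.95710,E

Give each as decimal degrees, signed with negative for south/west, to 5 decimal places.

1. 31.44483, 57.01848
2. -7.93825, -53.04495
3. -41.64703, -0.42596
4. -15.60063, 163.21595

Point 1:
  Latitude: split at 2 digits → 31° and 26.69′; 31 + 26.69/60 = 31.444833
  N ⇒ keep positive
  Lon: degrees = first 3 digits = 57, minutes = 1.1087; 57 + 1.1087/60 = 57.018478
  E ⇒ keep positive
Point 2:
  φ: degrees = first 2 digits = 7, minutes = 56.29528; 7 + 56.29528/60 = 7.938255
  S ⇒ negate
  λ: degrees = first 3 digits = 53, minutes = 2.697; 53 + 2.697/60 = 53.044950
  hemisphere W, so the sign is −
Point 3:
  Lat: degrees = first 2 digits = 41, minutes = 38.822; 41 + 38.822/60 = 41.647033
  hemisphere S, so the sign is −
  Longitude: split at 3 digits → 000° and 25.5577′; 0 + 25.5577/60 = 0.425962
  W ⇒ negate
Point 4:
  Lat: split at 2 digits → 15° and 36.0376′; 15 + 36.0376/60 = 15.600627
  S ⇒ negate
  λ: split at 3 digits → 163° and 12.9571′; 163 + 12.9571/60 = 163.215952
  E → positive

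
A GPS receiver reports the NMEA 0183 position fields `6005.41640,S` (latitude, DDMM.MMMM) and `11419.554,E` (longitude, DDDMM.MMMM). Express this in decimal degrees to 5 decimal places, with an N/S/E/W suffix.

60.09027° S, 114.32590° E

Lat: split at 2 digits → 60° and 5.4164′; 60 + 5.4164/60 = 60.090273
Longitude: degrees = first 3 digits = 114, minutes = 19.554; 114 + 19.554/60 = 114.325900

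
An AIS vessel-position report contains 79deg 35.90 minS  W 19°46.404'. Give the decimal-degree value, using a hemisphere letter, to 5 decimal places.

79.59833° S, 19.77340° W

Lat: 79 + 35.9/60 = 79.598333
Longitude: 46.404′ = 0.773400°; total 19.773400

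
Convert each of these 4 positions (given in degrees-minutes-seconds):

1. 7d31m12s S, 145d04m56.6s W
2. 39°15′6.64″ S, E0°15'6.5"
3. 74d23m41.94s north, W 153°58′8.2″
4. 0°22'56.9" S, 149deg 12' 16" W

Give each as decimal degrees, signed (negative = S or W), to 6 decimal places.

Point 1:
  Latitude: 7° + 31/60 + 12/3600 = 7 + 0.516667 + 0.003333 = 7.5200000
  S → negative
  λ: 145° + 4/60 + 56.6/3600 = 145 + 0.066667 + 0.015722 = 145.0823889
  W → negative
Point 2:
  Latitude: 15′ + 6.64″ = 15.11067′; 39 + 15.11067/60 = 39.2518444
  hemisphere S, so the sign is −
  Lon: 0 + 15/60 + 6.5/3600 = 0.2518056
  E ⇒ keep positive
Point 3:
  Lat: 23′ + 41.94″ = 23.69900′; 74 + 23.69900/60 = 74.3949833
  N ⇒ keep positive
  λ: 58′ + 8.2″ = 58.13667′; 153 + 58.13667/60 = 153.9689444
  W → negative
Point 4:
  Lat: 0° + 22/60 + 56.9/3600 = 0 + 0.366667 + 0.015806 = 0.3824722
  S → negative
  λ: 149° + 12/60 + 16/3600 = 149 + 0.200000 + 0.004444 = 149.2044444
  hemisphere W, so the sign is −

1. -7.520000, -145.082389
2. -39.251844, 0.251806
3. 74.394983, -153.968944
4. -0.382472, -149.204444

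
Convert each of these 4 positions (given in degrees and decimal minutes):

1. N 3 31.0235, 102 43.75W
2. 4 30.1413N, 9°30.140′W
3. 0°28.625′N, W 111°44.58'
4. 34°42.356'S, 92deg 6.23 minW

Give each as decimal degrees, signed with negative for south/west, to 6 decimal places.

1. 3.517058, -102.729167
2. 4.502355, -9.502333
3. 0.477083, -111.743000
4. -34.705933, -92.103833

Point 1:
  φ: 3 + 31.0235/60 = 3.5170583
  N → positive
  Longitude: 102 + 43.75/60 = 102.7291667
  hemisphere W, so the sign is −
Point 2:
  Lat: 30.1413′ = 0.502355°; total 4.5023550
  N ⇒ keep positive
  Lon: 9 + 30.14/60 = 9.5023333
  W ⇒ negate
Point 3:
  φ: 28.625′ = 0.477083°; total 0.4770833
  N → positive
  λ: 111 + 44.58/60 = 111.7430000
  W → negative
Point 4:
  φ: 42.356′ = 0.705933°; total 34.7059333
  hemisphere S, so the sign is −
  Longitude: 92 + 6.23/60 = 92.1038333
  hemisphere W, so the sign is −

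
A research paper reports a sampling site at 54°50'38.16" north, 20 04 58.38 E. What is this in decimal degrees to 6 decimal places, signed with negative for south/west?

54.843933, 20.082883

Latitude: 50′ + 38.16″ = 50.63600′; 54 + 50.63600/60 = 54.8439333
N → positive
Longitude: 20 + 4/60 + 58.38/3600 = 20.0828833
E → positive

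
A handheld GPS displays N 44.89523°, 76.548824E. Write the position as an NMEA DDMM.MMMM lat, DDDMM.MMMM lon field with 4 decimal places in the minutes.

Latitude: 44° + 0.895230 × 60 = 44° 53.713800′
Lon: 76° + 0.548824 × 60 = 76° 32.929440′

4453.7138,N / 07632.9294,E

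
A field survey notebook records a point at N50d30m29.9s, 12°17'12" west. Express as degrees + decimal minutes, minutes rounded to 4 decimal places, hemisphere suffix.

50° 30.4983′ N, 12° 17.2000′ W

φ: 30 + 29.9/60 = 30.498333′
Lon: 17 + 12/60 = 17.200000′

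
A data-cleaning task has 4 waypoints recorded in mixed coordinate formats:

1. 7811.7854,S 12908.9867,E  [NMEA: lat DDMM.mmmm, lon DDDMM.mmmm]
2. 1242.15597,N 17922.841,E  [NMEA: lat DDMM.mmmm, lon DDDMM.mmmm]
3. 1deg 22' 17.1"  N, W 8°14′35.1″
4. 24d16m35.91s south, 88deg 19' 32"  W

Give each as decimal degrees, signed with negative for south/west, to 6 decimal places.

1. -78.196423, 129.149778
2. 12.702600, 179.380683
3. 1.371417, -8.243083
4. -24.276642, -88.325556

Point 1:
  φ: degrees = first 2 digits = 78, minutes = 11.7854; 78 + 11.7854/60 = 78.1964233
  S ⇒ negate
  Lon: degrees = first 3 digits = 129, minutes = 8.9867; 129 + 8.9867/60 = 129.1497783
  E → positive
Point 2:
  Latitude: split at 2 digits → 12° and 42.15597′; 12 + 42.15597/60 = 12.7025995
  N → positive
  Longitude: degrees = first 3 digits = 179, minutes = 22.841; 179 + 22.841/60 = 179.3806833
  E ⇒ keep positive
Point 3:
  Lat: 1 + 22/60 + 17.1/3600 = 1.3714167
  N ⇒ keep positive
  Longitude: 8 + 14/60 + 35.1/3600 = 8.2430833
  W ⇒ negate
Point 4:
  Lat: 24 + 16/60 + 35.91/3600 = 24.2766417
  S → negative
  λ: 88 + 19/60 + 32/3600 = 88.3255556
  W → negative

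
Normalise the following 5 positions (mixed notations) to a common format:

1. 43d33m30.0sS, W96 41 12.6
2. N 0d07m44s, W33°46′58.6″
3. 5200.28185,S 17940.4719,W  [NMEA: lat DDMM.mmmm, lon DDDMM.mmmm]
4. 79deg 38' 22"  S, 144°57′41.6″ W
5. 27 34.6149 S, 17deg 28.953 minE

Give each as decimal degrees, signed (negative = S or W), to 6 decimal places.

Point 1:
  φ: 43 + 33/60 + 30/3600 = 43.5583333
  S → negative
  Lon: 96° + 41/60 + 12.6/3600 = 96 + 0.683333 + 0.003500 = 96.6868333
  W → negative
Point 2:
  Latitude: 0 + 7/60 + 44/3600 = 0.1288889
  N ⇒ keep positive
  λ: 33° + 46/60 + 58.6/3600 = 33 + 0.766667 + 0.016278 = 33.7829444
  hemisphere W, so the sign is −
Point 3:
  φ: degrees = first 2 digits = 52, minutes = 0.28185; 52 + 0.28185/60 = 52.0046975
  S ⇒ negate
  λ: split at 3 digits → 179° and 40.4719′; 179 + 40.4719/60 = 179.6745317
  hemisphere W, so the sign is −
Point 4:
  φ: 79 + 38/60 + 22/3600 = 79.6394444
  hemisphere S, so the sign is −
  Lon: 144° + 57/60 + 41.6/3600 = 144 + 0.950000 + 0.011556 = 144.9615556
  hemisphere W, so the sign is −
Point 5:
  φ: 34.6149′ = 0.576915°; total 27.5769150
  S ⇒ negate
  Lon: 28.953′ = 0.482550°; total 17.4825500
  E ⇒ keep positive

1. -43.558333, -96.686833
2. 0.128889, -33.782944
3. -52.004698, -179.674532
4. -79.639444, -144.961556
5. -27.576915, 17.482550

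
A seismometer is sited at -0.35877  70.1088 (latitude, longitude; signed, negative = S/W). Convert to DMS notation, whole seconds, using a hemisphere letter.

Latitude is negative → S; |value| = 0.358770
φ: 0.358770 × 60 = 21.52620′ → 21′, remainder × 60 = 31.57″
λ: whole degrees 70; 6.52800′ → 6′ and 31.68″

0°21′32″ S, 70°06′32″ E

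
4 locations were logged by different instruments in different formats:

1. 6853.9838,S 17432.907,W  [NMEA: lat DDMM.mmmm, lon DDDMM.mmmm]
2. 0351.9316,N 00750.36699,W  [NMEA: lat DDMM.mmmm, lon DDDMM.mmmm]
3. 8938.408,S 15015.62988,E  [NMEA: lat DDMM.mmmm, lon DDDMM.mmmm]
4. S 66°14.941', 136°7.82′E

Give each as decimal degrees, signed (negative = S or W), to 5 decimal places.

1. -68.89973, -174.54845
2. 3.86553, -7.83945
3. -89.64013, 150.26050
4. -66.24902, 136.13033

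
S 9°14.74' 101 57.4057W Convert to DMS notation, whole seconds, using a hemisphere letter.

9°14′44″ S, 101°57′24″ W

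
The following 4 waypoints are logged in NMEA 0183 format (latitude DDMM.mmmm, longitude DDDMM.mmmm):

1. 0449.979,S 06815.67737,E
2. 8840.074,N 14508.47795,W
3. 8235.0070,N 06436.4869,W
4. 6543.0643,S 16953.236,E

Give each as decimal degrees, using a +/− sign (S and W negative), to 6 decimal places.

Point 1:
  Latitude: split at 2 digits → 04° and 49.979′; 4 + 49.979/60 = 4.8329833
  S ⇒ negate
  Longitude: split at 3 digits → 068° and 15.67737′; 68 + 15.67737/60 = 68.2612895
  E ⇒ keep positive
Point 2:
  Latitude: degrees = first 2 digits = 88, minutes = 40.074; 88 + 40.074/60 = 88.6679000
  N ⇒ keep positive
  λ: degrees = first 3 digits = 145, minutes = 8.47795; 145 + 8.47795/60 = 145.1412992
  W ⇒ negate
Point 3:
  Latitude: degrees = first 2 digits = 82, minutes = 35.007; 82 + 35.007/60 = 82.5834500
  N ⇒ keep positive
  Lon: split at 3 digits → 064° and 36.4869′; 64 + 36.4869/60 = 64.6081150
  W ⇒ negate
Point 4:
  Lat: split at 2 digits → 65° and 43.0643′; 65 + 43.0643/60 = 65.7177383
  hemisphere S, so the sign is −
  Lon: degrees = first 3 digits = 169, minutes = 53.236; 169 + 53.236/60 = 169.8872667
  E → positive

1. -4.832983, 68.261290
2. 88.667900, -145.141299
3. 82.583450, -64.608115
4. -65.717738, 169.887267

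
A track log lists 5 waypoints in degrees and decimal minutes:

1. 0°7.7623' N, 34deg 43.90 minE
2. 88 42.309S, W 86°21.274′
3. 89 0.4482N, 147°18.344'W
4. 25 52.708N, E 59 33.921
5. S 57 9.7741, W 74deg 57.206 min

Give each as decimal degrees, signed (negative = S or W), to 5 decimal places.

Point 1:
  φ: 7.7623′ = 0.129372°; total 0.129372
  N ⇒ keep positive
  Longitude: 43.9′ = 0.731667°; total 34.731667
  E → positive
Point 2:
  φ: 42.309′ = 0.705150°; total 88.705150
  hemisphere S, so the sign is −
  Longitude: 86 + 21.274/60 = 86.354567
  W ⇒ negate
Point 3:
  φ: 0.4482′ = 0.007470°; total 89.007470
  N → positive
  Lon: 18.344′ = 0.305733°; total 147.305733
  W ⇒ negate
Point 4:
  Latitude: 52.708′ = 0.878467°; total 25.878467
  N ⇒ keep positive
  Lon: 33.921′ = 0.565350°; total 59.565350
  E → positive
Point 5:
  φ: 9.7741′ = 0.162902°; total 57.162902
  S → negative
  Lon: 57.206′ = 0.953433°; total 74.953433
  hemisphere W, so the sign is −

1. 0.12937, 34.73167
2. -88.70515, -86.35457
3. 89.00747, -147.30573
4. 25.87847, 59.56535
5. -57.16290, -74.95343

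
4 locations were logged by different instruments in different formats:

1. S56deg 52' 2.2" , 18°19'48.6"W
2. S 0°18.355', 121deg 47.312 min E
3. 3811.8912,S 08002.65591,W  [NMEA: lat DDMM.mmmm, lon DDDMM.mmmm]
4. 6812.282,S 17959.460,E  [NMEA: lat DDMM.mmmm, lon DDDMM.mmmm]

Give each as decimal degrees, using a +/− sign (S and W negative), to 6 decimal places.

Point 1:
  Lat: 56 + 52/60 + 2.2/3600 = 56.8672778
  S ⇒ negate
  λ: 18 + 19/60 + 48.6/3600 = 18.3301667
  W ⇒ negate
Point 2:
  φ: 0 + 18.355/60 = 0.3059167
  S → negative
  Longitude: 47.312′ = 0.788533°; total 121.7885333
  E ⇒ keep positive
Point 3:
  Lat: split at 2 digits → 38° and 11.8912′; 38 + 11.8912/60 = 38.1981867
  hemisphere S, so the sign is −
  λ: split at 3 digits → 080° and 2.65591′; 80 + 2.65591/60 = 80.0442652
  W ⇒ negate
Point 4:
  Lat: degrees = first 2 digits = 68, minutes = 12.282; 68 + 12.282/60 = 68.2047000
  hemisphere S, so the sign is −
  Longitude: degrees = first 3 digits = 179, minutes = 59.46; 179 + 59.46/60 = 179.9910000
  E → positive

1. -56.867278, -18.330167
2. -0.305917, 121.788533
3. -38.198187, -80.044265
4. -68.204700, 179.991000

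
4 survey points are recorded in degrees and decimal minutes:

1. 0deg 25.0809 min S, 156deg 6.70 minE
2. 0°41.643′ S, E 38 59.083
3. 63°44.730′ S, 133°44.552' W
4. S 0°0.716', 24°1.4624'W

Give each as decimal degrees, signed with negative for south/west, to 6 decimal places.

Point 1:
  φ: 0 + 25.0809/60 = 0.4180150
  S ⇒ negate
  Lon: 6.7′ = 0.111667°; total 156.1116667
  E → positive
Point 2:
  φ: 0 + 41.643/60 = 0.6940500
  S → negative
  λ: 59.083′ = 0.984717°; total 38.9847167
  E → positive
Point 3:
  Latitude: 44.73′ = 0.745500°; total 63.7455000
  S → negative
  Lon: 44.552′ = 0.742533°; total 133.7425333
  hemisphere W, so the sign is −
Point 4:
  φ: 0 + 0.716/60 = 0.0119333
  S → negative
  λ: 1.4624′ = 0.024373°; total 24.0243733
  W → negative

1. -0.418015, 156.111667
2. -0.694050, 38.984717
3. -63.745500, -133.742533
4. -0.011933, -24.024373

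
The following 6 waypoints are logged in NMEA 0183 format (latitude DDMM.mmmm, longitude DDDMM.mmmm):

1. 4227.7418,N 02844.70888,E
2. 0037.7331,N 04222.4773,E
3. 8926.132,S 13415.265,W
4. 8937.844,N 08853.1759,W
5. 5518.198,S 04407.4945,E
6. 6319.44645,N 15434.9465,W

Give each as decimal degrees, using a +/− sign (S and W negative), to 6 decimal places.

Point 1:
  Latitude: split at 2 digits → 42° and 27.7418′; 42 + 27.7418/60 = 42.4623633
  N ⇒ keep positive
  Longitude: split at 3 digits → 028° and 44.70888′; 28 + 44.70888/60 = 28.7451480
  E → positive
Point 2:
  Lat: split at 2 digits → 00° and 37.7331′; 0 + 37.7331/60 = 0.6288850
  N → positive
  Lon: split at 3 digits → 042° and 22.4773′; 42 + 22.4773/60 = 42.3746217
  E ⇒ keep positive
Point 3:
  φ: degrees = first 2 digits = 89, minutes = 26.132; 89 + 26.132/60 = 89.4355333
  S → negative
  Longitude: degrees = first 3 digits = 134, minutes = 15.265; 134 + 15.265/60 = 134.2544167
  W → negative
Point 4:
  φ: split at 2 digits → 89° and 37.844′; 89 + 37.844/60 = 89.6307333
  N → positive
  Longitude: degrees = first 3 digits = 88, minutes = 53.1759; 88 + 53.1759/60 = 88.8862650
  hemisphere W, so the sign is −
Point 5:
  φ: split at 2 digits → 55° and 18.198′; 55 + 18.198/60 = 55.3033000
  S → negative
  Longitude: split at 3 digits → 044° and 7.4945′; 44 + 7.4945/60 = 44.1249083
  E → positive
Point 6:
  Lat: degrees = first 2 digits = 63, minutes = 19.44645; 63 + 19.44645/60 = 63.3241075
  N ⇒ keep positive
  Longitude: degrees = first 3 digits = 154, minutes = 34.9465; 154 + 34.9465/60 = 154.5824417
  hemisphere W, so the sign is −

1. 42.462363, 28.745148
2. 0.628885, 42.374622
3. -89.435533, -134.254417
4. 89.630733, -88.886265
5. -55.303300, 44.124908
6. 63.324108, -154.582442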